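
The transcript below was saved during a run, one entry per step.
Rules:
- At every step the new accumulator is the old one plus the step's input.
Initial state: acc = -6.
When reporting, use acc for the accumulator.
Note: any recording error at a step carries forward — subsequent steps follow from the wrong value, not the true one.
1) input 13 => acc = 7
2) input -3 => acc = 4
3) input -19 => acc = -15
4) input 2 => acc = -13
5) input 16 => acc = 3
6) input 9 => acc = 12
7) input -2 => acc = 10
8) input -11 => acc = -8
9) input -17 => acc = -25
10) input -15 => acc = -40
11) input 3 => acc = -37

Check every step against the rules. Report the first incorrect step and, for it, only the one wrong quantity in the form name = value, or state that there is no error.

step 8, acc = -1

Recomputing the run from the initial state:
step 1: acc = 7
step 2: acc = 4
step 3: acc = -15
step 4: acc = -13
step 5: acc = 3
step 6: acc = 12
step 7: acc = 10
step 8: acc = -1
step 9: acc = -18
step 10: acc = -33
step 11: acc = -30
The first disagreement with the transcript is at step 8, where the value should be acc = -1.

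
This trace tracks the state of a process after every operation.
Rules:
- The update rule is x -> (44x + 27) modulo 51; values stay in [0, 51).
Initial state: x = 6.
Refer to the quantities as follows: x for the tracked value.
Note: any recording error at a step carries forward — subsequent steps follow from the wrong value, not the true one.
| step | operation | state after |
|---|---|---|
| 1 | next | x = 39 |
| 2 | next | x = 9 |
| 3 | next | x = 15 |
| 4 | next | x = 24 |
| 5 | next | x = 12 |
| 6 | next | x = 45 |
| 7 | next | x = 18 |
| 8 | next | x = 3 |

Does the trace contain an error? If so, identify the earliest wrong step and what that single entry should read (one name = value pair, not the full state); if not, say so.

Step 1: x = (44*6 + 27) mod 51 = 36 — the entry is off here.
So the first discrepancy is step 1, where the right value is x = 36.

step 1, x = 36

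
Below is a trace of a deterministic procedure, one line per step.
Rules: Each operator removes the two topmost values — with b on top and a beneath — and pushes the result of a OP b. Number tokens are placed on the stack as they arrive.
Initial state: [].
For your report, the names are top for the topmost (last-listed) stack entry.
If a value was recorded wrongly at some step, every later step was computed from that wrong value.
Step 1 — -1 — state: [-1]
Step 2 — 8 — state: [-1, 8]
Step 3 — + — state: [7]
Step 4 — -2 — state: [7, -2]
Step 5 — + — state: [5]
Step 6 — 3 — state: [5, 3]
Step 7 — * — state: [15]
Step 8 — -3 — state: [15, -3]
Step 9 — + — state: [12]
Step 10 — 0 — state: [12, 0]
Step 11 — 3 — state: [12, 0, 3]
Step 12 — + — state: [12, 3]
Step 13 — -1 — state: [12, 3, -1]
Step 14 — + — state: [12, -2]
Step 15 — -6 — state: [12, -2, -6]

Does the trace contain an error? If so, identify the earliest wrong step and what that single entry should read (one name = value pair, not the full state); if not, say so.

Step 1: push -1: top = -1 — verified.
Step 2: push 8: top = 8 — consistent with the trace.
Step 3: -1 + 8 = 7 — no discrepancy.
Step 4: push -2: top = -2 — agrees with the trace.
Step 5: 7 + -2 = 5 — confirmed correct.
Step 6: push 3: top = 3 — matches.
Step 7: 5 * 3 = 15 — confirmed correct.
Step 8: push -3: top = -3 — in agreement.
Step 9: 15 + -3 = 12 — matches.
Step 10: push 0: top = 0 — matches.
Step 11: push 3: top = 3 — verified.
Step 12: 0 + 3 = 3 — consistent with the trace.
Step 13: push -1: top = -1 — consistent with the trace.
Step 14: 3 + -1 = 2 — the entry is off here.
That makes step 14 the first incorrect line — top = 2 is what it should show.

step 14, top = 2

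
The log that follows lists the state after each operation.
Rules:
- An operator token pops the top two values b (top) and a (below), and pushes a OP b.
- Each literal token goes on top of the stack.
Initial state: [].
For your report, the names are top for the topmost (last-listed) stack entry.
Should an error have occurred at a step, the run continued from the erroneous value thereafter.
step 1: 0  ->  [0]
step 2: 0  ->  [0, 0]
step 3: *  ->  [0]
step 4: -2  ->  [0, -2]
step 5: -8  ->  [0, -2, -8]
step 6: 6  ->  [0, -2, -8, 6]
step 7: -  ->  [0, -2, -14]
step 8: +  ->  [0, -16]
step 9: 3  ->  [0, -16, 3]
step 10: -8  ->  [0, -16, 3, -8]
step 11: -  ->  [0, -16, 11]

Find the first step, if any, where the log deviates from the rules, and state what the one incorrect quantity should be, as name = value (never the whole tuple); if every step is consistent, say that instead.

Recomputing the run from the initial state:
step 1: [0]
step 2: [0, 0]
step 3: [0]
step 4: [0, -2]
step 5: [0, -2, -8]
step 6: [0, -2, -8, 6]
step 7: [0, -2, -14]
step 8: [0, -16]
step 9: [0, -16, 3]
step 10: [0, -16, 3, -8]
step 11: [0, -16, 11]
This matches the log at every step.

no error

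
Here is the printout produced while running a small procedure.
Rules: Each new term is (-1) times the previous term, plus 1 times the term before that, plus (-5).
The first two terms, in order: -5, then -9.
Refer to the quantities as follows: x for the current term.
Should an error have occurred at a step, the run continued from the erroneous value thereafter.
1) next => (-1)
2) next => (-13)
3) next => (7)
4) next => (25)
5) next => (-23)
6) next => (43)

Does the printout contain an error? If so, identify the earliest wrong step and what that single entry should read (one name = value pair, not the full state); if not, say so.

Step 1: x = -1*(-9) + (1)*(-5) + (-5) = -1 — in agreement.
Step 2: x = -1*(-1) + (1)*(-9) + (-5) = -13 — no discrepancy.
Step 3: x = -1*(-13) + (1)*(-1) + (-5) = 7 — checks out.
Step 4: x = -1*(7) + (1)*(-13) + (-5) = -25 — the recorded entry deviates here.
First deviation found at step 4; the corrected entry is x = -25.

step 4, x = -25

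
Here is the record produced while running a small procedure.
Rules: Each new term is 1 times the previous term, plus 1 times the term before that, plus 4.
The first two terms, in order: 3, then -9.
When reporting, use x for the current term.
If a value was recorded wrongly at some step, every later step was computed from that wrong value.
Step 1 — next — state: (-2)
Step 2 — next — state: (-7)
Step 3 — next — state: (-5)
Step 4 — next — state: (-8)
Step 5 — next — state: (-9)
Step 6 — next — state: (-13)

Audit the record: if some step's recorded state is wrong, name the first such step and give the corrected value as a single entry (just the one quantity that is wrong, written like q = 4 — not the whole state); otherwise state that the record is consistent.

Recomputing the run from the initial state:
step 1: x = -2
step 2: x = -7
step 3: x = -5
step 4: x = -8
step 5: x = -9
step 6: x = -13
This matches the record at every step.

no error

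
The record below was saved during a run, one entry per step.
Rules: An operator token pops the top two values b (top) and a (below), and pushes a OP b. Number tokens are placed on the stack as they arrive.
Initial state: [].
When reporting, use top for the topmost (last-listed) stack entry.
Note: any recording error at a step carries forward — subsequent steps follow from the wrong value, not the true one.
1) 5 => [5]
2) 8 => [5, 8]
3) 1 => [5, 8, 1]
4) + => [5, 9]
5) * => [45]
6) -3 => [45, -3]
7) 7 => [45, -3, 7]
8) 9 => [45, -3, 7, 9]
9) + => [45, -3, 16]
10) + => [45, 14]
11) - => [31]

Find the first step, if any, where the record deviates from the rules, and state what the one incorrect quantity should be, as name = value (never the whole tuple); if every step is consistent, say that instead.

step 10, top = 13

Recomputing the run from the initial state:
step 1: [5]
step 2: [5, 8]
step 3: [5, 8, 1]
step 4: [5, 9]
step 5: [45]
step 6: [45, -3]
step 7: [45, -3, 7]
step 8: [45, -3, 7, 9]
step 9: [45, -3, 16]
step 10: [45, 13]
step 11: [32]
The first disagreement with the record is at step 10, where the value should be top = 13.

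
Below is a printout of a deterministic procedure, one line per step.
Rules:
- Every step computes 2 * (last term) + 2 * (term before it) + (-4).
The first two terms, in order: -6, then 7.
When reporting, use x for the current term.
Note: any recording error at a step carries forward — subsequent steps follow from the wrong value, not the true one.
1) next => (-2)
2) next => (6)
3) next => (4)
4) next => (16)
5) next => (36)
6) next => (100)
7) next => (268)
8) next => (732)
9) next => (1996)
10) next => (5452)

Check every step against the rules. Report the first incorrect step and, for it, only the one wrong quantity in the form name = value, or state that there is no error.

no error

Recomputing the run from the initial state:
step 1: x = -2
step 2: x = 6
step 3: x = 4
step 4: x = 16
step 5: x = 36
step 6: x = 100
step 7: x = 268
step 8: x = 732
step 9: x = 1996
step 10: x = 5452
This matches the printout at every step.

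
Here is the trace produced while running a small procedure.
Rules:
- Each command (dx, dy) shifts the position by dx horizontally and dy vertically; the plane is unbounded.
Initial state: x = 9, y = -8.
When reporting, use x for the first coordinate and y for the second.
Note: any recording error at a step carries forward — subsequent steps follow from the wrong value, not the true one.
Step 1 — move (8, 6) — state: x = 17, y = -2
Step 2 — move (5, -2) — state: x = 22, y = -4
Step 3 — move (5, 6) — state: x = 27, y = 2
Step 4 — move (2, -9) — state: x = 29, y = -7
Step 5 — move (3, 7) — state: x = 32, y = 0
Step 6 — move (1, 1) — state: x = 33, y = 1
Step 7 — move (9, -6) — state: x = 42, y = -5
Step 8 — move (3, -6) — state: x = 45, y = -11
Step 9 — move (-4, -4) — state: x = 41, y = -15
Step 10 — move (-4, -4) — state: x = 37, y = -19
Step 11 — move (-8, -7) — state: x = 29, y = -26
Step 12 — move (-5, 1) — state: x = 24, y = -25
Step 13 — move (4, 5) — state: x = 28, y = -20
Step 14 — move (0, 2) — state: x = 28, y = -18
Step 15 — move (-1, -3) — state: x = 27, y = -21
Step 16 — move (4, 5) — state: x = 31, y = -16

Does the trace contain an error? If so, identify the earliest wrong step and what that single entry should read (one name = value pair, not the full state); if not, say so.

1. x = 9 + (8) = 17, y = -8 + (6) = -2 (checks out)
2. x = 17 + (5) = 22, y = -2 + (-2) = -4 (confirmed correct)
3. x = 22 + (5) = 27, y = -4 + (6) = 2 (in agreement)
4. x = 27 + (2) = 29, y = 2 + (-9) = -7 (confirmed correct)
5. x = 29 + (3) = 32, y = -7 + (7) = 0 (exactly as logged)
6. x = 32 + (1) = 33, y = 0 + (1) = 1 (verified)
7. x = 33 + (9) = 42, y = 1 + (-6) = -5 (consistent with the trace)
8. x = 42 + (3) = 45, y = -5 + (-6) = -11 (in agreement)
9. x = 45 + (-4) = 41, y = -11 + (-4) = -15 (checks out)
10. x = 41 + (-4) = 37, y = -15 + (-4) = -19 (in agreement)
11. x = 37 + (-8) = 29, y = -19 + (-7) = -26 (in agreement)
12. x = 29 + (-5) = 24, y = -26 + (1) = -25 (verified)
13. x = 24 + (4) = 28, y = -25 + (5) = -20 (consistent with the trace)
14. x = 28 + (0) = 28, y = -20 + (2) = -18 (confirmed correct)
15. x = 28 + (-1) = 27, y = -18 + (-3) = -21 (in agreement)
16. x = 27 + (4) = 31, y = -21 + (5) = -16 (no discrepancy)
Nothing is out of place; the run is error-free.

no error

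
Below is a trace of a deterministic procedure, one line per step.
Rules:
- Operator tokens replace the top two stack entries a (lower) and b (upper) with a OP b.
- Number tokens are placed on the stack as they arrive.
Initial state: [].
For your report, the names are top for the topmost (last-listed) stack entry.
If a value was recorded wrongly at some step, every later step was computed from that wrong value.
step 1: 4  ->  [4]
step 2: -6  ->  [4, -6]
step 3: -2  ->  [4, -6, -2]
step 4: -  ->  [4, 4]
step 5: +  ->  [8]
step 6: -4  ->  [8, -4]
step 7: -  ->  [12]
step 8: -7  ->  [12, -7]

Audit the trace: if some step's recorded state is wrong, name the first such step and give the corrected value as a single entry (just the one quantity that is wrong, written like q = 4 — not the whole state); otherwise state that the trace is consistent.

step 4, top = -4

Step 1: push 4: top = 4 — same as recorded.
Step 2: push -6: top = -6 — consistent with the trace.
Step 3: push -2: top = -2 — no discrepancy.
Step 4: -6 - -2 = -4 — this is not what the trace shows.
The earliest wrong entry is at step 4: it should read top = -4.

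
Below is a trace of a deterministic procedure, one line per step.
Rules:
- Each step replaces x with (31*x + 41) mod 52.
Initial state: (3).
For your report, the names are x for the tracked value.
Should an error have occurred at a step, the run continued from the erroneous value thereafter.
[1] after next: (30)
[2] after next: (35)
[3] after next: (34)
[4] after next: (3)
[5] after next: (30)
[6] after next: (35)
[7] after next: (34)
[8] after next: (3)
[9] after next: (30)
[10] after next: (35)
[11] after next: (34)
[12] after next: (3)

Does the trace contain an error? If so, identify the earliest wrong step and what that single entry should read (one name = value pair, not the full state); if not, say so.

no error

Step 1: x = (31*3 + 41) mod 52 = 30 — exactly as logged.
Step 2: x = (31*30 + 41) mod 52 = 35 — matches.
Step 3: x = (31*35 + 41) mod 52 = 34 — confirmed correct.
Step 4: x = (31*34 + 41) mod 52 = 3 — matches.
Step 5: x = (31*3 + 41) mod 52 = 30 — verified.
Step 6: x = (31*30 + 41) mod 52 = 35 — in agreement.
Step 7: x = (31*35 + 41) mod 52 = 34 — checks out.
Step 8: x = (31*34 + 41) mod 52 = 3 — in agreement.
Step 9: x = (31*3 + 41) mod 52 = 30 — confirmed correct.
Step 10: x = (31*30 + 41) mod 52 = 35 — exactly as logged.
Step 11: x = (31*35 + 41) mod 52 = 34 — agrees with the trace.
Step 12: x = (31*34 + 41) mod 52 = 3 — in agreement.
Each recorded entry agrees with the recomputation.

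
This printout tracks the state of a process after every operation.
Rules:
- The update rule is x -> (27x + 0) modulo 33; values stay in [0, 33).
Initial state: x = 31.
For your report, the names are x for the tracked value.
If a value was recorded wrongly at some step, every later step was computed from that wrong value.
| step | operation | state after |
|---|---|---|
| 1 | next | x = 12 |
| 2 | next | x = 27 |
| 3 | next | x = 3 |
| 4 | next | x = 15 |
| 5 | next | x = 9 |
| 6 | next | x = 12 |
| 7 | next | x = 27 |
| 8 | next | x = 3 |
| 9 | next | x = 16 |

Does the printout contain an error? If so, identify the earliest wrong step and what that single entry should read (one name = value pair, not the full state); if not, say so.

step 9, x = 15

Recomputing the run from the initial state:
step 1: x = 12
step 2: x = 27
step 3: x = 3
step 4: x = 15
step 5: x = 9
step 6: x = 12
step 7: x = 27
step 8: x = 3
step 9: x = 15
The first disagreement with the printout is at step 9, where the value should be x = 15.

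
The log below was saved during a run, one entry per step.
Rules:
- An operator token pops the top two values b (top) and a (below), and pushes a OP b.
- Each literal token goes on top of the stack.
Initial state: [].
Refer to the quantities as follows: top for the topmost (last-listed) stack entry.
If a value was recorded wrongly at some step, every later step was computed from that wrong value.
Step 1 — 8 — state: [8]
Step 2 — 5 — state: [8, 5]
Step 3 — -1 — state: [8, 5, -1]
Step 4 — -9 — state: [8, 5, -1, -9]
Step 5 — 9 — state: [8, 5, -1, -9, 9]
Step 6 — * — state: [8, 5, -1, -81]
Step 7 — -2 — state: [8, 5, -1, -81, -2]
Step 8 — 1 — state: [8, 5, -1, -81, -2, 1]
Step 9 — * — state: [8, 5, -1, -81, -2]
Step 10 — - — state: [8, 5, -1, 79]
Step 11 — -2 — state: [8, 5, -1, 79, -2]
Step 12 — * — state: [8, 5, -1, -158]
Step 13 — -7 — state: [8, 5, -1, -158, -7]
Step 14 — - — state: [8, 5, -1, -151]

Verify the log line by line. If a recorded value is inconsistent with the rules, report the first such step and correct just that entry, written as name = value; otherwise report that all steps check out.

step 10, top = -79

Recomputing the run from the initial state:
step 1: [8]
step 2: [8, 5]
step 3: [8, 5, -1]
step 4: [8, 5, -1, -9]
step 5: [8, 5, -1, -9, 9]
step 6: [8, 5, -1, -81]
step 7: [8, 5, -1, -81, -2]
step 8: [8, 5, -1, -81, -2, 1]
step 9: [8, 5, -1, -81, -2]
step 10: [8, 5, -1, -79]
step 11: [8, 5, -1, -79, -2]
step 12: [8, 5, -1, 158]
step 13: [8, 5, -1, 158, -7]
step 14: [8, 5, -1, 165]
The first disagreement with the log is at step 10, where the value should be top = -79.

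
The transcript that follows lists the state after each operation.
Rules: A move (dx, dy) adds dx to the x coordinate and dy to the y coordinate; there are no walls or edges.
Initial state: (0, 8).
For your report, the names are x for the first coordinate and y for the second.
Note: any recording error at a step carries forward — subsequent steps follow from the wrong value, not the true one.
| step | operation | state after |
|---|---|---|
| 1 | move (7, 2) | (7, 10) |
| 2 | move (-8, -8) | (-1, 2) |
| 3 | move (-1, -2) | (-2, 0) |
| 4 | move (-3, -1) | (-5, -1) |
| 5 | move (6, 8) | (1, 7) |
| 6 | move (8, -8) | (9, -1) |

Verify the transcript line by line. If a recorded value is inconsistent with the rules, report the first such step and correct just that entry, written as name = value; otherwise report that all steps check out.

Step 1: x = 0 + (7) = 7, y = 8 + (2) = 10 — no discrepancy.
Step 2: x = 7 + (-8) = -1, y = 10 + (-8) = 2 — agrees with the transcript.
Step 3: x = -1 + (-1) = -2, y = 2 + (-2) = 0 — checks out.
Step 4: x = -2 + (-3) = -5, y = 0 + (-1) = -1 — no discrepancy.
Step 5: x = -5 + (6) = 1, y = -1 + (8) = 7 — checks out.
Step 6: x = 1 + (8) = 9, y = 7 + (-8) = -1 — exactly as logged.
All entries verified; no error found.

no error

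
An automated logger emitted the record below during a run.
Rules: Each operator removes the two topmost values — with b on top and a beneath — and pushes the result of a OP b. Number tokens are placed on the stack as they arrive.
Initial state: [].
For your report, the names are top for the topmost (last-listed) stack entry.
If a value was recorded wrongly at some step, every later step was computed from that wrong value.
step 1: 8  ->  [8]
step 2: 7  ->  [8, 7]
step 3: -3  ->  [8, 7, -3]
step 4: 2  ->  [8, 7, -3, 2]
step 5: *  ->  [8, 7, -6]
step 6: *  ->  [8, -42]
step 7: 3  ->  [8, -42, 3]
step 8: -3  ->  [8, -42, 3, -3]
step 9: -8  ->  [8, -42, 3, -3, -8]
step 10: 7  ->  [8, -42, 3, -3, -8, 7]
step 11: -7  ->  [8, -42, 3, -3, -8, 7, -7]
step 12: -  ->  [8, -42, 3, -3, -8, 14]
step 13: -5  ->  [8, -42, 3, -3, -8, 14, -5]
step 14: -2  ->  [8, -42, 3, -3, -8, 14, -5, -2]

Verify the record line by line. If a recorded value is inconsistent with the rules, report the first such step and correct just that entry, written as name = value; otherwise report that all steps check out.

no error

Step 1: push 8: top = 8 — same as recorded.
Step 2: push 7: top = 7 — checks out.
Step 3: push -3: top = -3 — agrees with the record.
Step 4: push 2: top = 2 — agrees with the record.
Step 5: -3 * 2 = -6 — same as recorded.
Step 6: 7 * -6 = -42 — verified.
Step 7: push 3: top = 3 — exactly as logged.
Step 8: push -3: top = -3 — checks out.
Step 9: push -8: top = -8 — confirmed correct.
Step 10: push 7: top = 7 — verified.
Step 11: push -7: top = -7 — checks out.
Step 12: 7 - -7 = 14 — agrees with the record.
Step 13: push -5: top = -5 — consistent with the record.
Step 14: push -2: top = -2 — checks out.
Each recorded entry agrees with the recomputation.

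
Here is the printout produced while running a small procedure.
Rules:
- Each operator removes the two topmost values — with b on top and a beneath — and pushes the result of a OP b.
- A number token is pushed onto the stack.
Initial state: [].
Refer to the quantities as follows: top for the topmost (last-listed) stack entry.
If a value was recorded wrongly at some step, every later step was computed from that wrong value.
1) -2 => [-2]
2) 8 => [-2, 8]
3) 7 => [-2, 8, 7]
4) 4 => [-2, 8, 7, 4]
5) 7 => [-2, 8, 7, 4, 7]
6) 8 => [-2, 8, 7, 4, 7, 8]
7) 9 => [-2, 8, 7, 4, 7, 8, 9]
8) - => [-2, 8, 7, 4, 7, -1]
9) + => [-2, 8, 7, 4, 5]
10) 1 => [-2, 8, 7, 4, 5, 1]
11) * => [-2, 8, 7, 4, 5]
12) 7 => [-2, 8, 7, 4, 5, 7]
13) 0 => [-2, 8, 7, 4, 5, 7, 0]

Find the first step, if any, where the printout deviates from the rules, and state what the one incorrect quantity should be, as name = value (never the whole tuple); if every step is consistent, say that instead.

step 1: push -2: top = -2 -> no discrepancy
step 2: push 8: top = 8 -> matches
step 3: push 7: top = 7 -> checks out
step 4: push 4: top = 4 -> confirmed correct
step 5: push 7: top = 7 -> agrees with the printout
step 6: push 8: top = 8 -> in agreement
step 7: push 9: top = 9 -> verified
step 8: 8 - 9 = -1 -> exactly as logged
step 9: 7 + -1 = 6 -> the printout has a different value
Step 9 is the first one off; corrected, top = 6.

step 9, top = 6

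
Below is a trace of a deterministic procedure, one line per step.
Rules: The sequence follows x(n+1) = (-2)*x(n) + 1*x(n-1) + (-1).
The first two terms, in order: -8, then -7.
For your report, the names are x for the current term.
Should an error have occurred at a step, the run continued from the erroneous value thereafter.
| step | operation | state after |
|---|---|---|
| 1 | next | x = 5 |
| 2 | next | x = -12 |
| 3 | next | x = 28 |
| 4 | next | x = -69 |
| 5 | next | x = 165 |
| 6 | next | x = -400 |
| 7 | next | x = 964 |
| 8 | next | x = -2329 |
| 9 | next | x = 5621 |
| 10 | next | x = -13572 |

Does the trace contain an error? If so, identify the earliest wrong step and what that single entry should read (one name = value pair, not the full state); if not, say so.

step 1: x = -2*(-7) + (1)*(-8) + (-1) = 5 -> verified
step 2: x = -2*(5) + (1)*(-7) + (-1) = -18 -> the entry is off here
First incorrect step: 2; the correct value is x = -18.

step 2, x = -18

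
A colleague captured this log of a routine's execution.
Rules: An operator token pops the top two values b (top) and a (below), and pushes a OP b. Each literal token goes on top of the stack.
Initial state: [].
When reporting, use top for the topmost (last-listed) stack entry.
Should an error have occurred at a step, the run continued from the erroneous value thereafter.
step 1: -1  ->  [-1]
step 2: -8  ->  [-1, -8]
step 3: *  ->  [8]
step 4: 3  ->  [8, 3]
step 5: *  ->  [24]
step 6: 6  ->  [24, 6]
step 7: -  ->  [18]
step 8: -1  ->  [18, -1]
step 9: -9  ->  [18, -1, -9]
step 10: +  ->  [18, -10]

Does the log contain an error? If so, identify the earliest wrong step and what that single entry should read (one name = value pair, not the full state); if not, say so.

1. push -1: top = -1 (consistent with the log)
2. push -8: top = -8 (consistent with the log)
3. -1 * -8 = 8 (no discrepancy)
4. push 3: top = 3 (same as recorded)
5. 8 * 3 = 24 (verified)
6. push 6: top = 6 (verified)
7. 24 - 6 = 18 (in agreement)
8. push -1: top = -1 (exactly as logged)
9. push -9: top = -9 (matches)
10. -1 + -9 = -10 (same as recorded)
Every step is consistent.

no error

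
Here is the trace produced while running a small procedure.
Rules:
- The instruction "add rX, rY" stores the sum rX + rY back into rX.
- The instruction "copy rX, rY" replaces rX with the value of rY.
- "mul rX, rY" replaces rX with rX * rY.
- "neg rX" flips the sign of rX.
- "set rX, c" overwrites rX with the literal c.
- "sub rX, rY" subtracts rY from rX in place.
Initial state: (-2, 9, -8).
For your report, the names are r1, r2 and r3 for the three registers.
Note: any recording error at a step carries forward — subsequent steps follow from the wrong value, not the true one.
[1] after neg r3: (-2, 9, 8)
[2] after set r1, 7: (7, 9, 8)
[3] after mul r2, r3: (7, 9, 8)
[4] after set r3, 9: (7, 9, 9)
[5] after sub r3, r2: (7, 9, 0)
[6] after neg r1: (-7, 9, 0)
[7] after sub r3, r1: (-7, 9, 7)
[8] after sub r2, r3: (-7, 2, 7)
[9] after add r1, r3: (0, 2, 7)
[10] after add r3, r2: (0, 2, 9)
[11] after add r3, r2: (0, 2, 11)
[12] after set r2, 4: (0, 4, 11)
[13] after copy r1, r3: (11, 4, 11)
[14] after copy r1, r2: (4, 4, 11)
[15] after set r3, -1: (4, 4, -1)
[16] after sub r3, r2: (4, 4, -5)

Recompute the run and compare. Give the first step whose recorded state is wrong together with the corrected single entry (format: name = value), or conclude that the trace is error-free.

step 3, r2 = 72

Recomputing the run from the initial state:
step 1: r1 = -2, r2 = 9, r3 = 8
step 2: r1 = 7, r2 = 9, r3 = 8
step 3: r1 = 7, r2 = 72, r3 = 8
step 4: r1 = 7, r2 = 72, r3 = 9
step 5: r1 = 7, r2 = 72, r3 = -63
step 6: r1 = -7, r2 = 72, r3 = -63
step 7: r1 = -7, r2 = 72, r3 = -56
step 8: r1 = -7, r2 = 128, r3 = -56
step 9: r1 = -63, r2 = 128, r3 = -56
step 10: r1 = -63, r2 = 128, r3 = 72
step 11: r1 = -63, r2 = 128, r3 = 200
step 12: r1 = -63, r2 = 4, r3 = 200
step 13: r1 = 200, r2 = 4, r3 = 200
step 14: r1 = 4, r2 = 4, r3 = 200
step 15: r1 = 4, r2 = 4, r3 = -1
step 16: r1 = 4, r2 = 4, r3 = -5
The first disagreement with the trace is at step 3, where the value should be r2 = 72.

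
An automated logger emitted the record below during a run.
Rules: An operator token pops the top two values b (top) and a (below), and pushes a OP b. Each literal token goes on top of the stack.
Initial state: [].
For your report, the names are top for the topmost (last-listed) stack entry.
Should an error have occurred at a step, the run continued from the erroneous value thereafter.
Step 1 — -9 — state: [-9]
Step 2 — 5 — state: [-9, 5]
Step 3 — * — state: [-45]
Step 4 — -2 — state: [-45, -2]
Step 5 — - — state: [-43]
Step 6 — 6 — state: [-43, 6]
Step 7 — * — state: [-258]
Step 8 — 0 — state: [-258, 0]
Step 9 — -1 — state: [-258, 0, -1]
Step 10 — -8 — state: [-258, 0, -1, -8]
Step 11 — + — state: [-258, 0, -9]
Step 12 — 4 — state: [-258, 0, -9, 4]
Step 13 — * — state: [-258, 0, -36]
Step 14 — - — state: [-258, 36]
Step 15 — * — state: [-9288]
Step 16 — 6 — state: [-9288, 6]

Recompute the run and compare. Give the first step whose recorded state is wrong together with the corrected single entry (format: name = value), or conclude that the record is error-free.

no error

Recomputing the run from the initial state:
step 1: [-9]
step 2: [-9, 5]
step 3: [-45]
step 4: [-45, -2]
step 5: [-43]
step 6: [-43, 6]
step 7: [-258]
step 8: [-258, 0]
step 9: [-258, 0, -1]
step 10: [-258, 0, -1, -8]
step 11: [-258, 0, -9]
step 12: [-258, 0, -9, 4]
step 13: [-258, 0, -36]
step 14: [-258, 36]
step 15: [-9288]
step 16: [-9288, 6]
This matches the record at every step.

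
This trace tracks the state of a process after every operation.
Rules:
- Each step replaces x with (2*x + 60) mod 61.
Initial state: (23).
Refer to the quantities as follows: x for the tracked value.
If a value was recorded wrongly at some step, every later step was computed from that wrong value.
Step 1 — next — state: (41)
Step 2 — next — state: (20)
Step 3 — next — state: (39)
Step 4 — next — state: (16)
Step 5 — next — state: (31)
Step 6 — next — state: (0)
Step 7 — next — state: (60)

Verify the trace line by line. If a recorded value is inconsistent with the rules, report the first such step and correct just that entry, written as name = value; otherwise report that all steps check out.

step 1, x = 45

Recomputing the run from the initial state:
step 1: x = 45
step 2: x = 28
step 3: x = 55
step 4: x = 48
step 5: x = 34
step 6: x = 6
step 7: x = 11
The first disagreement with the trace is at step 1, where the value should be x = 45.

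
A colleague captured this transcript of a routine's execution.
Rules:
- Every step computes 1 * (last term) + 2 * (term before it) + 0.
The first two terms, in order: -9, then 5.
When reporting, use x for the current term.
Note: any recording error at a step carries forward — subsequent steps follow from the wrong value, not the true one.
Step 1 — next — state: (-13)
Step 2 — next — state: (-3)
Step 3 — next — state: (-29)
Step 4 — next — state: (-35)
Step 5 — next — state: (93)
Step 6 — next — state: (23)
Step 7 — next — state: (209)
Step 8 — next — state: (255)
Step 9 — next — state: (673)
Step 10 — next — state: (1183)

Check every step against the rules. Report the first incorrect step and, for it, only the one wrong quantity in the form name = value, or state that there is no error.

step 5, x = -93

step 1: x = 1*(5) + (2)*(-9) + (0) = -13 -> no discrepancy
step 2: x = 1*(-13) + (2)*(5) + (0) = -3 -> no discrepancy
step 3: x = 1*(-3) + (2)*(-13) + (0) = -29 -> matches
step 4: x = 1*(-29) + (2)*(-3) + (0) = -35 -> agrees with the transcript
step 5: x = 1*(-35) + (2)*(-29) + (0) = -93 -> first mismatch against the transcript
That makes step 5 the first incorrect line — x = -93 is what it should show.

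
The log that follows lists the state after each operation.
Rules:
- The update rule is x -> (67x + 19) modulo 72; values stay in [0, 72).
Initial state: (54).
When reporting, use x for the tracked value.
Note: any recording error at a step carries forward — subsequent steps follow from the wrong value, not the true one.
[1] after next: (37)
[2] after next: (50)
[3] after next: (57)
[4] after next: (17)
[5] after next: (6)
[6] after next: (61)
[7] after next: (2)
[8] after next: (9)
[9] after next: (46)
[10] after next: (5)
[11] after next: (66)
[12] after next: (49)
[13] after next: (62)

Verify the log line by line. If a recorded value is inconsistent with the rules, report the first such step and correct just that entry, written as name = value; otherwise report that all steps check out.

Recomputing the run from the initial state:
step 1: x = 37
step 2: x = 50
step 3: x = 57
step 4: x = 22
step 5: x = 53
step 6: x = 42
step 7: x = 25
step 8: x = 38
step 9: x = 45
step 10: x = 10
step 11: x = 41
step 12: x = 30
step 13: x = 13
The first disagreement with the log is at step 4, where the value should be x = 22.

step 4, x = 22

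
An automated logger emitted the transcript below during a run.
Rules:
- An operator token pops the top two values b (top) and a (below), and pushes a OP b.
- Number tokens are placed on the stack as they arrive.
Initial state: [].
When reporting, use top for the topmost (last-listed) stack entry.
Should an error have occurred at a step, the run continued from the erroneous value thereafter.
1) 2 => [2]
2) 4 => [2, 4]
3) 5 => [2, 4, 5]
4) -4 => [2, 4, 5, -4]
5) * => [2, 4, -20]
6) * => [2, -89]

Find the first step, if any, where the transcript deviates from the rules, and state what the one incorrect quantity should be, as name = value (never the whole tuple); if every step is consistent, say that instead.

Recomputing the run from the initial state:
step 1: [2]
step 2: [2, 4]
step 3: [2, 4, 5]
step 4: [2, 4, 5, -4]
step 5: [2, 4, -20]
step 6: [2, -80]
The first disagreement with the transcript is at step 6, where the value should be top = -80.

step 6, top = -80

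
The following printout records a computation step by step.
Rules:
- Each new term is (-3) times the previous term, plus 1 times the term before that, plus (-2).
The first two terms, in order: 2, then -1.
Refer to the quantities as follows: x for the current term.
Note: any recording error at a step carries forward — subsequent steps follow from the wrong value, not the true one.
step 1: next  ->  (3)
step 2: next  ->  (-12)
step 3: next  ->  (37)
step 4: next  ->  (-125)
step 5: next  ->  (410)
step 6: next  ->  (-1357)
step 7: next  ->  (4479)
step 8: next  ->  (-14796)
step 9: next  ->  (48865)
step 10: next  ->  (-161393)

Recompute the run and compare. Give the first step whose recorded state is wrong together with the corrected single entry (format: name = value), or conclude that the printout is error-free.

no error

Recomputing the run from the initial state:
step 1: x = 3
step 2: x = -12
step 3: x = 37
step 4: x = -125
step 5: x = 410
step 6: x = -1357
step 7: x = 4479
step 8: x = -14796
step 9: x = 48865
step 10: x = -161393
This matches the printout at every step.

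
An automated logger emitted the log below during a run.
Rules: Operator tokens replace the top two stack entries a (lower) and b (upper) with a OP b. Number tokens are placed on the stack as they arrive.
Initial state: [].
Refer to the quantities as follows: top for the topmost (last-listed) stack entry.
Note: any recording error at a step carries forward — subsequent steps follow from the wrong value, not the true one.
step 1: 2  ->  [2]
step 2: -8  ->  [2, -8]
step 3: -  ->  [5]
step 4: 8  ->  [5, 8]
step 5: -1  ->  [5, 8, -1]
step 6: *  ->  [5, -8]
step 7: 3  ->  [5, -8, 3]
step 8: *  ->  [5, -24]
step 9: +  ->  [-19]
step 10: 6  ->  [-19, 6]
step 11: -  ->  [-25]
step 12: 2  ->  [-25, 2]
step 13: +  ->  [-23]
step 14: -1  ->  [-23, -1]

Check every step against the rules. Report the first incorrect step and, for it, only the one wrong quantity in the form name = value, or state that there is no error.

Step 1: push 2: top = 2 — consistent with the log.
Step 2: push -8: top = -8 — confirmed correct.
Step 3: 2 - -8 = 10 — the log disagrees here.
The earliest wrong entry is at step 3: it should read top = 10.

step 3, top = 10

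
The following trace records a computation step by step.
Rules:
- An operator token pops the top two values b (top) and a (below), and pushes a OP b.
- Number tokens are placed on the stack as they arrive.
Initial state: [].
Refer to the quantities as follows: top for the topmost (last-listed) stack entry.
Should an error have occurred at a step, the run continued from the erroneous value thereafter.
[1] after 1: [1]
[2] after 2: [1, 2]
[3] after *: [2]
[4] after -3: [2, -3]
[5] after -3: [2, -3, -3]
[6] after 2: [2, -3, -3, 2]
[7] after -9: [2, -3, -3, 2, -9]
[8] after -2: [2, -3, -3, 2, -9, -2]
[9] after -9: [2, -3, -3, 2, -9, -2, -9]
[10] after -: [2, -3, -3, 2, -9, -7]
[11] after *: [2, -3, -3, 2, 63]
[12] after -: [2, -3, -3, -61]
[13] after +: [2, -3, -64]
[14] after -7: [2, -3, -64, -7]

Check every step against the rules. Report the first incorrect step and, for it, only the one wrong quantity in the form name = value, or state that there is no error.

step 1: push 1: top = 1 -> confirmed correct
step 2: push 2: top = 2 -> same as recorded
step 3: 1 * 2 = 2 -> verified
step 4: push -3: top = -3 -> in agreement
step 5: push -3: top = -3 -> consistent with the trace
step 6: push 2: top = 2 -> checks out
step 7: push -9: top = -9 -> confirmed correct
step 8: push -2: top = -2 -> consistent with the trace
step 9: push -9: top = -9 -> agrees with the trace
step 10: -2 - -9 = 7 -> the recorded entry deviates here
First deviation found at step 10; the corrected entry is top = 7.

step 10, top = 7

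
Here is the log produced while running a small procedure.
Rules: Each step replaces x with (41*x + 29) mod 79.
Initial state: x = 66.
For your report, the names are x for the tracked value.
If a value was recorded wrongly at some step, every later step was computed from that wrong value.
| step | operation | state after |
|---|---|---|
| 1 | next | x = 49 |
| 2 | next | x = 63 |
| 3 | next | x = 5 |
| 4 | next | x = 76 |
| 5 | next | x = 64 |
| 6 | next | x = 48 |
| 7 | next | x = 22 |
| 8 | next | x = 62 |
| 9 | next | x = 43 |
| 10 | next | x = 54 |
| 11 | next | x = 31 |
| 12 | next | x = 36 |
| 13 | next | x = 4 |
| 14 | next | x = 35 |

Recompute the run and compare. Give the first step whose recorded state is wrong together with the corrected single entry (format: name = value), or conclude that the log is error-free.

step 1: x = (41*66 + 29) mod 79 = 49 -> exactly as logged
step 2: x = (41*49 + 29) mod 79 = 63 -> consistent with the log
step 3: x = (41*63 + 29) mod 79 = 5 -> exactly as logged
step 4: x = (41*5 + 29) mod 79 = 76 -> confirmed correct
step 5: x = (41*76 + 29) mod 79 = 64 -> confirmed correct
step 6: x = (41*64 + 29) mod 79 = 46 -> the entry is off here
First deviation found at step 6; the corrected entry is x = 46.

step 6, x = 46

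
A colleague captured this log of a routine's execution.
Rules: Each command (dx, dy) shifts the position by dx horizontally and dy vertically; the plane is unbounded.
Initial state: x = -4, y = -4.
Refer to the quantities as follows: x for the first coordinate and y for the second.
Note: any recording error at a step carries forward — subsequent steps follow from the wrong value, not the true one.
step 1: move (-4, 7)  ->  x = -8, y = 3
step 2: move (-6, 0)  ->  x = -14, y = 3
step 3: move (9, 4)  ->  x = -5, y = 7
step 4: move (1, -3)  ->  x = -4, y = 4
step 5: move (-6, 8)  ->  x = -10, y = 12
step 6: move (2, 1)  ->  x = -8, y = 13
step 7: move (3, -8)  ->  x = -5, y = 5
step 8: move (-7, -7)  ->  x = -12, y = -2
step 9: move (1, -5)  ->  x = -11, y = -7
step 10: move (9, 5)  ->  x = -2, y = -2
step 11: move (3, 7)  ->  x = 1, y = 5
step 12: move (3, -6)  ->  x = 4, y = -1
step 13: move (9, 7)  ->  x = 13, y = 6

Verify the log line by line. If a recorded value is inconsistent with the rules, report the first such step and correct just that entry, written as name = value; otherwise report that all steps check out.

no error

1. x = -4 + (-4) = -8, y = -4 + (7) = 3 (no discrepancy)
2. x = -8 + (-6) = -14, y = 3 + (0) = 3 (in agreement)
3. x = -14 + (9) = -5, y = 3 + (4) = 7 (consistent with the log)
4. x = -5 + (1) = -4, y = 7 + (-3) = 4 (agrees with the log)
5. x = -4 + (-6) = -10, y = 4 + (8) = 12 (same as recorded)
6. x = -10 + (2) = -8, y = 12 + (1) = 13 (same as recorded)
7. x = -8 + (3) = -5, y = 13 + (-8) = 5 (matches)
8. x = -5 + (-7) = -12, y = 5 + (-7) = -2 (consistent with the log)
9. x = -12 + (1) = -11, y = -2 + (-5) = -7 (same as recorded)
10. x = -11 + (9) = -2, y = -7 + (5) = -2 (confirmed correct)
11. x = -2 + (3) = 1, y = -2 + (7) = 5 (consistent with the log)
12. x = 1 + (3) = 4, y = 5 + (-6) = -1 (no discrepancy)
13. x = 4 + (9) = 13, y = -1 + (7) = 6 (confirmed correct)
No step deviates from the rules.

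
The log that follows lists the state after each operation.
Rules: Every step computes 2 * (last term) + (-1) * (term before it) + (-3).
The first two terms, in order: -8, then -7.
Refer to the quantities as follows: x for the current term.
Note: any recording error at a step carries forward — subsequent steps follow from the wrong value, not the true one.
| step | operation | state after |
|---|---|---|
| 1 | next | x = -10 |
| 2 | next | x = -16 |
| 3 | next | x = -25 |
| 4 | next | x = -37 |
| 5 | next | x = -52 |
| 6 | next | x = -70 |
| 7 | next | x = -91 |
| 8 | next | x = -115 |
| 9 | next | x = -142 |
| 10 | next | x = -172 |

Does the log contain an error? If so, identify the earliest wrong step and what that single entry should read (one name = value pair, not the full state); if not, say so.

Recomputing the run from the initial state:
step 1: x = -9
step 2: x = -14
step 3: x = -22
step 4: x = -33
step 5: x = -47
step 6: x = -64
step 7: x = -84
step 8: x = -107
step 9: x = -133
step 10: x = -162
The first disagreement with the log is at step 1, where the value should be x = -9.

step 1, x = -9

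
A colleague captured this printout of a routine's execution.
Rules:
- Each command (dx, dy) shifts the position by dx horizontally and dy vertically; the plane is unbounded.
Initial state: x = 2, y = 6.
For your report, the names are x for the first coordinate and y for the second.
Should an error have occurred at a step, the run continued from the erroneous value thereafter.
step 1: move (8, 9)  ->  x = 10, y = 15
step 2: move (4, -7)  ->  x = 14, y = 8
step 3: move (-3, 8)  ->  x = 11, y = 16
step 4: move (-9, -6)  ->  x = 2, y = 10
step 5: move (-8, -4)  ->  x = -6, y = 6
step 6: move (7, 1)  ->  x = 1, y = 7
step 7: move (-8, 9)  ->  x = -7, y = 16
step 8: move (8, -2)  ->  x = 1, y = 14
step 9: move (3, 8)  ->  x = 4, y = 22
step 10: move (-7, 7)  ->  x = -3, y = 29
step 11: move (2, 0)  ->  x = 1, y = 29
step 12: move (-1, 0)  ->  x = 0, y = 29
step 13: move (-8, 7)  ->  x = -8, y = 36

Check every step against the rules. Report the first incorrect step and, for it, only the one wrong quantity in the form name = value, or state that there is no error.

step 11, x = -1

1. x = 2 + (8) = 10, y = 6 + (9) = 15 (consistent with the printout)
2. x = 10 + (4) = 14, y = 15 + (-7) = 8 (matches)
3. x = 14 + (-3) = 11, y = 8 + (8) = 16 (consistent with the printout)
4. x = 11 + (-9) = 2, y = 16 + (-6) = 10 (confirmed correct)
5. x = 2 + (-8) = -6, y = 10 + (-4) = 6 (in agreement)
6. x = -6 + (7) = 1, y = 6 + (1) = 7 (agrees with the printout)
7. x = 1 + (-8) = -7, y = 7 + (9) = 16 (in agreement)
8. x = -7 + (8) = 1, y = 16 + (-2) = 14 (confirmed correct)
9. x = 1 + (3) = 4, y = 14 + (8) = 22 (confirmed correct)
10. x = 4 + (-7) = -3, y = 22 + (7) = 29 (checks out)
11. x = -3 + (2) = -1, y = 29 + (0) = 29 (a discrepancy with the printout)
First incorrect step: 11; the correct value is x = -1.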